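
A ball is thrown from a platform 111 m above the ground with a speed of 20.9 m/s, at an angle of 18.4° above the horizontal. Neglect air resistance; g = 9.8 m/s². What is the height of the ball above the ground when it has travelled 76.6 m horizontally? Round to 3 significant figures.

v_x = 20.9 cos 18.4° = 19.83 m/s, v_y0 = 20.9 sin 18.4° = 6.597 m/s.
Time to reach x = 76.6 m: t = x / v_x = 76.6 / 19.83 = 3.863 s.
y = 111 + v_y0 t − ½ g t² = 111 + 6.597×3.863 − 4.900×3.863² = 63.4 m.

63.4 m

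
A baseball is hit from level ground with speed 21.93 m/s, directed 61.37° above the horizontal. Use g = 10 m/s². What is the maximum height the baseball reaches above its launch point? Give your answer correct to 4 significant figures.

Vertical component of launch velocity: v_y = 21.93 sin 61.37° = 19.249 m/s.
At the highest point the vertical velocity is zero, so v_y² = 2 g h_max.
h_max = (19.249)² / (2 × 10) = 370.52 / 20.00 = 18.53 m.

18.53 m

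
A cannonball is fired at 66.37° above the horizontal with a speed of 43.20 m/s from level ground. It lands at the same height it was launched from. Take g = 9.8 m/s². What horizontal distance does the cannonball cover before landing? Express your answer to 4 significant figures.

For level ground, R = v₀² sin(2θ) / g.
sin(2 × 66.37°) = sin 132.74° = 0.7344.
R = (43.20)² × 0.7344 / 9.8 = 139.9 m.

139.9 m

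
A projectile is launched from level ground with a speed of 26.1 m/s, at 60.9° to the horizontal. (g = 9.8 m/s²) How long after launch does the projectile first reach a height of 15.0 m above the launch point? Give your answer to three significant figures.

0.793 s

v_y0 = 26.1 sin 60.9° = 22.81 m/s.
Set y = v_y0 t − ½ g t² = 15.0: 4.900 t² − 22.81 t + 15.0 = 0.
t = [22.81 ± √(520.3 − 294.0)] / 9.8 = (22.81 ± 15.04) / 9.8, giving t = 0.793 s or t = 3.86 s.
The projectile is on the way up at the first time, so t = 0.793 s.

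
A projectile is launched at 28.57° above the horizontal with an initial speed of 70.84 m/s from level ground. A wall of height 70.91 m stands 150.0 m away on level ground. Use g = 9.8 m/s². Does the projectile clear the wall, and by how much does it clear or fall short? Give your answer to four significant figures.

No — it falls 17.71 m short of clearing the wall.

v_x = 70.84 cos 28.57° = 62.214 m/s; v_y0 = 70.84 sin 28.57° = 33.878 m/s.
Time to reach the wall: t = 150.0 / 62.214 = 2.4110 s.
Height at that point: y = 33.878×2.4110 − 4.900×2.4110² = 53.197 m.
That is 70.91 − 53.197 = 17.71 m below the top of the wall, so the projectile does not clear it.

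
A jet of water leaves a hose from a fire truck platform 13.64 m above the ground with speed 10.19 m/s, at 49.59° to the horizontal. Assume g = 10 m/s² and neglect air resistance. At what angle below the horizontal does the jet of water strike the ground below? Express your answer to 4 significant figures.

v_x = 10.19 cos 49.59° = 6.6057 m/s.
At impact |v_y| = √(v_y0² + 2 g h) = √(7.7589² + 2×10×13.64) = 18.248 m/s.
Angle below horizontal = arctan(|v_y| / v_x) = arctan(18.248 / 6.6057) = 70.10°.

70.10°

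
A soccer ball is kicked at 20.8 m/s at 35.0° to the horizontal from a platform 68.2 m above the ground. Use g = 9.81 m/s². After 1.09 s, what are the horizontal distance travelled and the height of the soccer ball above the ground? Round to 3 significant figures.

v_x = 20.8 cos 35.0° = 17.04 m/s; v_y0 = 20.8 sin 35.0° = 11.93 m/s.
x = v_x t = 17.04 × 1.09 = 18.6 m.
y = 68.2 + v_y0 t − ½ g t² = 75.4 m.

x = 18.6 m, y = 75.4 m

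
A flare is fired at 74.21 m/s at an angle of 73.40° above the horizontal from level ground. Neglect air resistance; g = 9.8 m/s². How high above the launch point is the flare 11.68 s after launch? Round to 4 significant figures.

v_y0 = 74.21 sin 73.40° = 71.117 m/s.
y(t) = v_y0 t − ½ g t² = 71.117×11.68 − 4.900×11.68² = 162.2 m.

162.2 m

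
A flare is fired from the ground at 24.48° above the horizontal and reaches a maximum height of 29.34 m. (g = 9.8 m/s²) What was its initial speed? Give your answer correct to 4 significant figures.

At maximum height v_y = 0, so (v₀ sin θ)² = 2 g H.
v₀ sin 24.48° = √(2 × 9.8 × 29.34) = 23.980 m/s.
v₀ = 23.980 / sin 24.48° = 23.980 / 0.4144 = 57.87 m/s.

57.87 m/s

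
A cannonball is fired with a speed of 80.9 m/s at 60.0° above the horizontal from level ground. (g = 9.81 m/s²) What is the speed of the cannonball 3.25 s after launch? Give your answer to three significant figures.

v_x = 80.9 cos 60.0° = 40.45 m/s (constant).
v_y(t) = 80.9 sin 60.0° − g t = 70.06 − 9.81 × 3.25 = 38.18 m/s.
Speed = √(v_x² + v_y²) = √(1636 + 1458) = 55.6 m/s.

55.6 m/s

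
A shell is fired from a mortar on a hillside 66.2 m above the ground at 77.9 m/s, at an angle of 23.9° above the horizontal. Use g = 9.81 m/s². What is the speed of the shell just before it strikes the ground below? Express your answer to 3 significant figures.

85.8 m/s

v_x = 77.9 cos 23.9° = 71.22 m/s is unchanged throughout.
For the vertical component, v_y² = v_y0² + 2 g h = (31.56)² + 2×9.81×66.2 = 2295, so |v_y| = 47.91 m/s.
Impact speed = √(v_x² + v_y²) = √(5072 + 2295) = 85.8 m/s.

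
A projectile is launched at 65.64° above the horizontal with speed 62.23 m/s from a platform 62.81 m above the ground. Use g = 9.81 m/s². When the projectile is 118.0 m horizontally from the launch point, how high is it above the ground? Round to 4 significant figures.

219.8 m

v_x = 62.23 cos 65.64° = 25.668 m/s, v_y0 = 62.23 sin 65.64° = 56.690 m/s.
Time to reach x = 118.0 m: t = x / v_x = 118.0 / 25.668 = 4.5972 s.
y = 62.81 + v_y0 t − ½ g t² = 62.81 + 56.690×4.5972 − 4.905×4.5972² = 219.8 m.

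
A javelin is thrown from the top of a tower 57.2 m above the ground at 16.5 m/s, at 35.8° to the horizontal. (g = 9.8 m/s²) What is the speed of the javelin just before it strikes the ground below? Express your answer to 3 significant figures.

37.3 m/s

v_x = 16.5 cos 35.8° = 13.38 m/s is unchanged throughout.
For the vertical component, v_y² = v_y0² + 2 g h = (9.652)² + 2×9.8×57.2 = 1214, so |v_y| = 34.84 m/s.
Impact speed = √(v_x² + v_y²) = √(179.0 + 1214) = 37.3 m/s.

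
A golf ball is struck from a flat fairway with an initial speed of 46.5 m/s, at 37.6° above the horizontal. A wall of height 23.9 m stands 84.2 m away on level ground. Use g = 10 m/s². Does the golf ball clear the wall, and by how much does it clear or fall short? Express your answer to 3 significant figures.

Yes — it clears the wall by 14.8 m.

v_x = 46.5 cos 37.6° = 36.84 m/s; v_y0 = 46.5 sin 37.6° = 28.37 m/s.
Time to reach the wall: t = 84.2 / 36.84 = 2.286 s.
Height at that point: y = 28.37×2.286 − 5.000×2.286² = 38.72 m.
That is 38.72 − 23.9 = 14.8 m above the top of the wall, so the golf ball clears it.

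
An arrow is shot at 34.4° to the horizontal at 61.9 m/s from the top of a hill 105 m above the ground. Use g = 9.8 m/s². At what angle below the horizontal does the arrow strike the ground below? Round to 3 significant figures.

48.3°

v_x = 61.9 cos 34.4° = 51.07 m/s.
At impact |v_y| = √(v_y0² + 2 g h) = √(34.97² + 2×9.8×105) = 57.28 m/s.
Angle below horizontal = arctan(|v_y| / v_x) = arctan(57.28 / 51.07) = 48.3°.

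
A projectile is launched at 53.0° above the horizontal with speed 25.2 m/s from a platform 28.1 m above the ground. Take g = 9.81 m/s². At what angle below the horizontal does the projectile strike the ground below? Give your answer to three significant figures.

63.9°

v_x = 25.2 cos 53.0° = 15.17 m/s.
At impact |v_y| = √(v_y0² + 2 g h) = √(20.13² + 2×9.81×28.1) = 30.93 m/s.
Angle below horizontal = arctan(|v_y| / v_x) = arctan(30.93 / 15.17) = 63.9°.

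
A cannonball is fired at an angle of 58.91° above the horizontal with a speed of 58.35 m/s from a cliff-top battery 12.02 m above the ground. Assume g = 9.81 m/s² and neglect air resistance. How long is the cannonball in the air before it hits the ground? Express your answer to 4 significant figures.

Vertical component: v_y = 58.35 sin 58.91° = 49.968 m/s.
Taking up as positive with launch at y = 12.02 m, landing at y = 0: 0 = 12.02 + 49.968 t − ½(9.81) t².
Solving 4.905 t² − 49.968 t − 12.02 = 0 gives t = [49.968 + √(49.968² + 4·4.905·12.02)] / 9.810 = 10.42 s.

10.42 s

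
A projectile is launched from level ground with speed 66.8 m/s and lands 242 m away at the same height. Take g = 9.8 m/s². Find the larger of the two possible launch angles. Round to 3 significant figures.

73.9°

Level-ground range: R = v₀² sin(2θ)/g ⇒ sin 2θ = R g / v₀² = 242×9.8/66.8² = 0.5315.
2θ = arcsin(0.5315) = 32.11° or 180° − 32.11° = 147.89°.
So θ = 16.1° or θ = 73.9°.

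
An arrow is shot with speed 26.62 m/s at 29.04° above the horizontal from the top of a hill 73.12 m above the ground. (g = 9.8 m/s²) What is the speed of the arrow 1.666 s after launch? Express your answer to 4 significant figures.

23.52 m/s

v_x = 26.62 cos 29.04° = 23.273 m/s (constant).
v_y(t) = 26.62 sin 29.04° − g t = 12.922 − 9.8 × 1.666 = -3.4048 m/s.
Speed = √(v_x² + v_y²) = √(541.63 + 11.593) = 23.52 m/s.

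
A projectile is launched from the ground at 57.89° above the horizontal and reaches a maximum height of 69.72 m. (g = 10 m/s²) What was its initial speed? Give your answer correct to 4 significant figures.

44.09 m/s

At maximum height v_y = 0, so (v₀ sin θ)² = 2 g H.
v₀ sin 57.89° = √(2 × 10 × 69.72) = 37.342 m/s.
v₀ = 37.342 / sin 57.89° = 37.342 / 0.8470 = 44.09 m/s.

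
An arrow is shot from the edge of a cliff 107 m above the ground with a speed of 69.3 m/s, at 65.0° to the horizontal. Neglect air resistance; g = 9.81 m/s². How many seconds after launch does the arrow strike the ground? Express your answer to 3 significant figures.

Vertical component: v_y = 69.3 sin 65.0° = 62.81 m/s.
Taking up as positive with launch at y = 107 m, landing at y = 0: 0 = 107 + 62.81 t − ½(9.81) t².
Solving 4.905 t² − 62.81 t − 107 = 0 gives t = [62.81 + √(62.81² + 4·4.905·107)] / 9.810 = 14.3 s.

14.3 s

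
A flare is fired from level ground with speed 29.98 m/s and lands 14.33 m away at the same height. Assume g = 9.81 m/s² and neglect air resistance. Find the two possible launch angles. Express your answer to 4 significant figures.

Level-ground range: R = v₀² sin(2θ)/g ⇒ sin 2θ = R g / v₀² = 14.33×9.81/29.98² = 0.1564.
2θ = arcsin(0.1564) = 8.9980° or 180° − 8.9980° = 171.0020°.
So θ = 4.499° or θ = 85.50°.

4.499° and 85.50°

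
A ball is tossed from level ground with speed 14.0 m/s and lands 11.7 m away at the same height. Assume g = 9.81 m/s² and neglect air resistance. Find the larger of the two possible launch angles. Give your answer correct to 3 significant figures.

Level-ground range: R = v₀² sin(2θ)/g ⇒ sin 2θ = R g / v₀² = 11.7×9.81/14.0² = 0.5856.
2θ = arcsin(0.5856) = 35.85° or 180° − 35.85° = 144.15°.
So θ = 17.9° or θ = 72.1°.

72.1°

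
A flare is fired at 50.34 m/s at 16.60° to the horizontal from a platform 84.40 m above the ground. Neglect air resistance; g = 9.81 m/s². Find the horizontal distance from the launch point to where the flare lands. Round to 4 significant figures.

Components: v_x = 50.34 cos 16.60° = 48.242 m/s, v_y = 50.34 sin 16.60° = 14.382 m/s.
Vertical: 0 = 84.40 + 14.382 t − ½(9.81) t² ⇒ 4.905 t² − 14.382 t − 84.40 = 0.
t = [14.382 + √(206.84 + 1655.9)] / 9.810 = 5.8656 s.
Horizontal: R = v_x · t = 48.242 × 5.8656 = 283.0 m.

283.0 m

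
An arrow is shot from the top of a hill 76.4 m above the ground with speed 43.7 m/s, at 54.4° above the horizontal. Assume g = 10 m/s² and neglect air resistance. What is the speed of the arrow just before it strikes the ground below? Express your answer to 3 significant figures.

58.6 m/s

v_x = 43.7 cos 54.4° = 25.44 m/s is unchanged throughout.
For the vertical component, v_y² = v_y0² + 2 g h = (35.53)² + 2×10×76.4 = 2790, so |v_y| = 52.82 m/s.
Impact speed = √(v_x² + v_y²) = √(647.2 + 2790) = 58.6 m/s.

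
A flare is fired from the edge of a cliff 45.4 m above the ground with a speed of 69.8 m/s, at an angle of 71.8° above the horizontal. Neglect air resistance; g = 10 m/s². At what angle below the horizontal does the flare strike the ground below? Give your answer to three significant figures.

v_x = 69.8 cos 71.8° = 21.80 m/s.
At impact |v_y| = √(v_y0² + 2 g h) = √(66.31² + 2×10×45.4) = 72.84 m/s.
Angle below horizontal = arctan(|v_y| / v_x) = arctan(72.84 / 21.80) = 73.3°.

73.3°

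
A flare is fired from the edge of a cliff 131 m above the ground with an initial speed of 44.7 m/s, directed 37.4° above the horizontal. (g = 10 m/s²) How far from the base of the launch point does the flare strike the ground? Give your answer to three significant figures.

302 m

Components: v_x = 44.7 cos 37.4° = 35.51 m/s, v_y = 44.7 sin 37.4° = 27.15 m/s.
Vertical: 0 = 131 + 27.15 t − ½(10) t² ⇒ 5.000 t² − 27.15 t − 131 = 0.
t = [27.15 + √(737.1 + 2620)] / 10.00 = 8.509 s.
Horizontal: R = v_x · t = 35.51 × 8.509 = 302 m.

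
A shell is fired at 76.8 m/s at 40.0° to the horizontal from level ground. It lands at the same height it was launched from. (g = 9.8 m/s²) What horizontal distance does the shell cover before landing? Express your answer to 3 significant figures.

For level ground, R = v₀² sin(2θ) / g.
sin(2 × 40.0°) = sin 80.00° = 0.9848.
R = (76.8)² × 0.9848 / 9.8 = 593 m.

593 m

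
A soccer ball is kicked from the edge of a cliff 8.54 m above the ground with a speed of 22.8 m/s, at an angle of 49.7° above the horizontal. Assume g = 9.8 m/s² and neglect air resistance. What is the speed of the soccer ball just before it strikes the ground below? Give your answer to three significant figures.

v_x = 22.8 cos 49.7° = 14.75 m/s is unchanged throughout.
For the vertical component, v_y² = v_y0² + 2 g h = (17.39)² + 2×9.8×8.54 = 469.8, so |v_y| = 21.67 m/s.
Impact speed = √(v_x² + v_y²) = √(217.6 + 469.8) = 26.2 m/s.

26.2 m/s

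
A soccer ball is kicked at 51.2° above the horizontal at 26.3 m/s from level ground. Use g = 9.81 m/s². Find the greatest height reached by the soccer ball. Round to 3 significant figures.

21.4 m

Vertical component of launch velocity: v_y = 26.3 sin 51.2° = 20.50 m/s.
At the highest point the vertical velocity is zero, so v_y² = 2 g h_max.
h_max = (20.50)² / (2 × 9.81) = 420.2 / 19.62 = 21.4 m.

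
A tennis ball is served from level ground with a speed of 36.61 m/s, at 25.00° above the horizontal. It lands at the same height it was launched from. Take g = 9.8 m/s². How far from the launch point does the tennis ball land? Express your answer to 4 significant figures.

104.8 m

Components: v_x = 36.61 cos 25.00° = 33.180 m/s, v_y = 36.61 sin 25.00° = 15.472 m/s.
Time of flight (same landing height): t = 2 v_y / g = 2 × 15.472 / 9.8 = 3.1576 s.
Range: R = v_x · t = 33.180 × 3.1576 = 104.8 m.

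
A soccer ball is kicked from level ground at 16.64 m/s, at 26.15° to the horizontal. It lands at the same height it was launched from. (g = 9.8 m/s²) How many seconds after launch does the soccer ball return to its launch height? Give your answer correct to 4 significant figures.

1.497 s

Vertical component: v_y = 16.64 sin 26.15° = 7.3336 m/s.
For a projectile landing at launch height, time of flight is t = 2 v_y / g = 2 × 7.3336 / 9.8 = 1.497 s.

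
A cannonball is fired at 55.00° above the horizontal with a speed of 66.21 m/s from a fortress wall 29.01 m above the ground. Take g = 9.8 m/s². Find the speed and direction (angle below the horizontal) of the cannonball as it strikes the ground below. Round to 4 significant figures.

70.37 m/s at 57.34° below the horizontal

v_x = 66.21 cos 55.00° = 37.976 m/s (constant).
|v_y| at impact = √((54.236)² + 2×9.8×29.01) = 59.246 m/s.
Speed = √(37.976² + 59.246²) = 70.37 m/s; angle = arctan(59.246/37.976) = 57.34° below horizontal.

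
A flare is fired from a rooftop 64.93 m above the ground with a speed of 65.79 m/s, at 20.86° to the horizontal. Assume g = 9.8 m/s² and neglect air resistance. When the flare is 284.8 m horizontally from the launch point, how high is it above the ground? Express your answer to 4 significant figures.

v_x = 65.79 cos 20.86° = 61.478 m/s, v_y0 = 65.79 sin 20.86° = 23.427 m/s.
Time to reach x = 284.8 m: t = x / v_x = 284.8 / 61.478 = 4.6326 s.
y = 64.93 + v_y0 t − ½ g t² = 64.93 + 23.427×4.6326 − 4.900×4.6326² = 68.30 m.

68.30 m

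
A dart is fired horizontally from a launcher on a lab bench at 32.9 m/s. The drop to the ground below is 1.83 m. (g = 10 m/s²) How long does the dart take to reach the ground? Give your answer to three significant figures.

0.605 s

The horizontal speed doesn't affect the fall. With v_y0 = 0, h = ½ g t².
t = √(2 × 1.83 / 10) = √0.3660 = 0.605 s.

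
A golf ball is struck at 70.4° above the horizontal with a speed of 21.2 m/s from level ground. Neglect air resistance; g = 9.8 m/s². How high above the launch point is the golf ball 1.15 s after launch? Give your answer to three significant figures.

16.5 m

v_y0 = 21.2 sin 70.4° = 19.97 m/s.
y(t) = v_y0 t − ½ g t² = 19.97×1.15 − 4.900×1.15² = 16.5 m.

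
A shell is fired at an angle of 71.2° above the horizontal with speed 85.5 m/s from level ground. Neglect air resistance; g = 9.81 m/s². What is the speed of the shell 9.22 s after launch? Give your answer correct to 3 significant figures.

v_x = 85.5 cos 71.2° = 27.55 m/s (constant).
v_y(t) = 85.5 sin 71.2° − g t = 80.94 − 9.81 × 9.22 = -9.508 m/s.
Speed = √(v_x² + v_y²) = √(759.0 + 90.40) = 29.1 m/s.

29.1 m/s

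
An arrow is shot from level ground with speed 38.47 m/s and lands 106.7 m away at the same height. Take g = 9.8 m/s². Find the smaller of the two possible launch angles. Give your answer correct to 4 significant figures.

22.48°

Level-ground range: R = v₀² sin(2θ)/g ⇒ sin 2θ = R g / v₀² = 106.7×9.8/38.47² = 0.7066.
2θ = arcsin(0.7066) = 44.959° or 180° − 44.959° = 135.041°.
So θ = 22.48° or θ = 67.52°.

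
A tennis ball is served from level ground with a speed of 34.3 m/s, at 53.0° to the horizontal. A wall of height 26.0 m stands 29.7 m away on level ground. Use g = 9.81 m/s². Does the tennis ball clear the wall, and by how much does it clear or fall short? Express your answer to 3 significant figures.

v_x = 34.3 cos 53.0° = 20.64 m/s; v_y0 = 34.3 sin 53.0° = 27.39 m/s.
Time to reach the wall: t = 29.7 / 20.64 = 1.439 s.
Height at that point: y = 27.39×1.439 − 4.905×1.439² = 29.26 m.
That is 29.26 − 26.0 = 3.26 m above the top of the wall, so the tennis ball clears it.

Yes — it clears the wall by 3.26 m.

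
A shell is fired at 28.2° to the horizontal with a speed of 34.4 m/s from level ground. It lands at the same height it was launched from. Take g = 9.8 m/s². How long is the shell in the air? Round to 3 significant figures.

3.32 s

Vertical component: v_y = 34.4 sin 28.2° = 16.26 m/s.
For a projectile landing at launch height, time of flight is t = 2 v_y / g = 2 × 16.26 / 9.8 = 3.32 s.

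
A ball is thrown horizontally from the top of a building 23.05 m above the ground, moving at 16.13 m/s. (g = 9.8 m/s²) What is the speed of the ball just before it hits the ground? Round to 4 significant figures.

Fall time: t = √(2 × 23.05 / 9.8) = 2.1689 s.
At impact: v_x = 16.13 m/s (unchanged), v_y = g t = 9.8 × 2.1689 = 21.255 m/s.
Speed = √(v_x² + v_y²) = √(260.18 + 451.78) = 26.68 m/s.

26.68 m/s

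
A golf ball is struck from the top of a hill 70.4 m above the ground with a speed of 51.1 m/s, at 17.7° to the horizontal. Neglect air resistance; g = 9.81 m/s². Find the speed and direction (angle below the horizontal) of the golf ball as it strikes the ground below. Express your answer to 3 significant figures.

63.2 m/s at 39.6° below the horizontal

v_x = 51.1 cos 17.7° = 48.68 m/s (constant).
|v_y| at impact = √((15.54)² + 2×9.81×70.4) = 40.28 m/s.
Speed = √(48.68² + 40.28²) = 63.2 m/s; angle = arctan(40.28/48.68) = 39.6° below horizontal.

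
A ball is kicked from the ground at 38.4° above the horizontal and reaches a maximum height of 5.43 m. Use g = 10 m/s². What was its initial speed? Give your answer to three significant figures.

At maximum height v_y = 0, so (v₀ sin θ)² = 2 g H.
v₀ sin 38.4° = √(2 × 10 × 5.43) = 10.42 m/s.
v₀ = 10.42 / sin 38.4° = 10.42 / 0.6211 = 16.8 m/s.

16.8 m/s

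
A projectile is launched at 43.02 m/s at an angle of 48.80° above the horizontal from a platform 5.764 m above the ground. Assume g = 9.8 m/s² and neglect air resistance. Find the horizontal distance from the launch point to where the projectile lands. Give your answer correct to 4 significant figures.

192.1 m

Components: v_x = 43.02 cos 48.80° = 28.337 m/s, v_y = 43.02 sin 48.80° = 32.369 m/s.
Vertical: 0 = 5.764 + 32.369 t − ½(9.8) t² ⇒ 4.900 t² − 32.369 t − 5.764 = 0.
t = [32.369 + √(1047.8 + 112.97)] / 9.800 = 6.7795 s.
Horizontal: R = v_x · t = 28.337 × 6.7795 = 192.1 m.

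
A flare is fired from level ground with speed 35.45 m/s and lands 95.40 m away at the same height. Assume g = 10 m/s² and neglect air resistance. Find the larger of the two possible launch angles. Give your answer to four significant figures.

65.31°

Level-ground range: R = v₀² sin(2θ)/g ⇒ sin 2θ = R g / v₀² = 95.40×10/35.45² = 0.7591.
2θ = arcsin(0.7591) = 49.385° or 180° − 49.385° = 130.615°.
So θ = 24.69° or θ = 65.31°.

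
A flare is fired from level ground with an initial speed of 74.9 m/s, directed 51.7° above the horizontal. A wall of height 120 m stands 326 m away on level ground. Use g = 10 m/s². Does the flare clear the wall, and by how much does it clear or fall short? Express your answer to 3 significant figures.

v_x = 74.9 cos 51.7° = 46.42 m/s; v_y0 = 74.9 sin 51.7° = 58.78 m/s.
Time to reach the wall: t = 326 / 46.42 = 7.023 s.
Height at that point: y = 58.78×7.023 − 5.000×7.023² = 166.2 m.
That is 166.2 − 120 = 46.2 m above the top of the wall, so the flare clears it.

Yes — it clears the wall by 46.2 m.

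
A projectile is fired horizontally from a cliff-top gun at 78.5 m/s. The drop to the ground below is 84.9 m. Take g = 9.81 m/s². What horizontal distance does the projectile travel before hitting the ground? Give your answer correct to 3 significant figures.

Initial vertical velocity is zero, so the fall time comes from h = ½ g t²: t = √(2 × 84.9 / 9.81) = 4.160 s.
Horizontal motion is uniform at 78.5 m/s, so x = 78.5 × 4.160 = 327 m.

327 m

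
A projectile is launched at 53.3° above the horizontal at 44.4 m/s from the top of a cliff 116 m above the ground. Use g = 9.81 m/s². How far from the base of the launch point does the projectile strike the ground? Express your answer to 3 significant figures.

Components: v_x = 44.4 cos 53.3° = 26.53 m/s, v_y = 44.4 sin 53.3° = 35.60 m/s.
Vertical: 0 = 116 + 35.60 t − ½(9.81) t² ⇒ 4.905 t² − 35.60 t − 116 = 0.
t = [35.60 + √(1267 + 2276)] / 9.810 = 9.697 s.
Horizontal: R = v_x · t = 26.53 × 9.697 = 257 m.

257 m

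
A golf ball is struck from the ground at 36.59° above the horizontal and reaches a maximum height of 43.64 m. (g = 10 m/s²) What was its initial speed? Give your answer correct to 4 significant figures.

49.56 m/s

At maximum height v_y = 0, so (v₀ sin θ)² = 2 g H.
v₀ sin 36.59° = √(2 × 10 × 43.64) = 29.543 m/s.
v₀ = 29.543 / sin 36.59° = 29.543 / 0.5961 = 49.56 m/s.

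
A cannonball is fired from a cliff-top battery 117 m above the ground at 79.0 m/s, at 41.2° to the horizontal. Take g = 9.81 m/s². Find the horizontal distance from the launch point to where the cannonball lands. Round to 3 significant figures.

744 m

Components: v_x = 79.0 cos 41.2° = 59.44 m/s, v_y = 79.0 sin 41.2° = 52.04 m/s.
Vertical: 0 = 117 + 52.04 t − ½(9.81) t² ⇒ 4.905 t² − 52.04 t − 117 = 0.
t = [52.04 + √(2708 + 2296)] / 9.810 = 12.52 s.
Horizontal: R = v_x · t = 59.44 × 12.52 = 744 m.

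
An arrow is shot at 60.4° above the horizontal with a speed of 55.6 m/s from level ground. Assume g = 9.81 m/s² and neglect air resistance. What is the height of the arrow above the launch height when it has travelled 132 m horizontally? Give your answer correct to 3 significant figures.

v_x = 55.6 cos 60.4° = 27.46 m/s, v_y0 = 55.6 sin 60.4° = 48.34 m/s.
Time to reach x = 132 m: t = x / v_x = 132 / 27.46 = 4.807 s.
y = v_y0 t − ½ g t² = 48.34×4.807 − 4.905×4.807² = 119 m.

119 m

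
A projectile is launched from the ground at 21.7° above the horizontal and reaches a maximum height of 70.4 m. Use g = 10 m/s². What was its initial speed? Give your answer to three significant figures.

At maximum height v_y = 0, so (v₀ sin θ)² = 2 g H.
v₀ sin 21.7° = √(2 × 10 × 70.4) = 37.52 m/s.
v₀ = 37.52 / sin 21.7° = 37.52 / 0.3697 = 101 m/s.

101 m/s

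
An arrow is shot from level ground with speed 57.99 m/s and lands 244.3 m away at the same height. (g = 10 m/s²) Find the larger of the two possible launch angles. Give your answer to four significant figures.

66.70°

Level-ground range: R = v₀² sin(2θ)/g ⇒ sin 2θ = R g / v₀² = 244.3×10/57.99² = 0.7265.
2θ = arcsin(0.7265) = 46.594° or 180° − 46.594° = 133.406°.
So θ = 23.30° or θ = 66.70°.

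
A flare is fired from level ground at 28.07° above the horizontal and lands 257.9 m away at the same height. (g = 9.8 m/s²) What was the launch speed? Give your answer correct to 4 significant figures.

On level ground, R = v₀² sin(2θ) / g, so v₀ = √(R g / sin 2θ).
sin(2 × 28.07°) = 0.8304.
v₀ = √(257.9 × 9.8 / 0.8304) = √3043.6 = 55.17 m/s.

55.17 m/s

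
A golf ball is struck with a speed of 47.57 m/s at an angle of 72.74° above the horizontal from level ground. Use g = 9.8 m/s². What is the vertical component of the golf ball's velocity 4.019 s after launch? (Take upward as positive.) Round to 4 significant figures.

Initial vertical component: v_y0 = 47.57 sin 72.74° = 45.428 m/s.
v_y(t) = v_y0 − g t = 45.428 − 9.8 × 4.019 = 6.042 m/s.

6.042 m/s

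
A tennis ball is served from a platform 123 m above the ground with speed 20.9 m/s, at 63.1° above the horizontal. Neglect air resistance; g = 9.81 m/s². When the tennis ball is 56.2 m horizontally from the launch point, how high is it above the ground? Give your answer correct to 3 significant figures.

v_x = 20.9 cos 63.1° = 9.456 m/s, v_y0 = 20.9 sin 63.1° = 18.64 m/s.
Time to reach x = 56.2 m: t = x / v_x = 56.2 / 9.456 = 5.943 s.
y = 123 + v_y0 t − ½ g t² = 123 + 18.64×5.943 − 4.905×5.943² = 60.5 m.

60.5 m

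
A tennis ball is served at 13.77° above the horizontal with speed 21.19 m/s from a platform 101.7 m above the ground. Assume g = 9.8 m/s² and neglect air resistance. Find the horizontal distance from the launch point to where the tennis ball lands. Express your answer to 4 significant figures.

105.0 m

Components: v_x = 21.19 cos 13.77° = 20.581 m/s, v_y = 21.19 sin 13.77° = 5.0437 m/s.
Vertical: 0 = 101.7 + 5.0437 t − ½(9.8) t² ⇒ 4.900 t² − 5.0437 t − 101.7 = 0.
t = [5.0437 + √(25.439 + 1993.3)] / 9.800 = 5.0994 s.
Horizontal: R = v_x · t = 20.581 × 5.0994 = 105.0 m.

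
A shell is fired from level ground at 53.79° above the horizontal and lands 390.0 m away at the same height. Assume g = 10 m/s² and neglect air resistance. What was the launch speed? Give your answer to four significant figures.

63.96 m/s

On level ground, R = v₀² sin(2θ) / g, so v₀ = √(R g / sin 2θ).
sin(2 × 53.79°) = 0.9533.
v₀ = √(390.0 × 10 / 0.9533) = √4091.1 = 63.96 m/s.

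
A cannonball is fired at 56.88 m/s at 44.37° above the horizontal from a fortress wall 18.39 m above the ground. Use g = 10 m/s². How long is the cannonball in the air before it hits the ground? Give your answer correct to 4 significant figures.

8.393 s

Vertical component: v_y = 56.88 sin 44.37° = 39.776 m/s.
Taking up as positive with launch at y = 18.39 m, landing at y = 0: 0 = 18.39 + 39.776 t − ½(10) t².
Solving 5.000 t² − 39.776 t − 18.39 = 0 gives t = [39.776 + √(39.776² + 4·5.000·18.39)] / 10.00 = 8.393 s.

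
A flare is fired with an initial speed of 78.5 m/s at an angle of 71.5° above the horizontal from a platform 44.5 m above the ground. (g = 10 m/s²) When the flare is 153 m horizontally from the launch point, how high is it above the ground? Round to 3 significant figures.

313 m

v_x = 78.5 cos 71.5° = 24.91 m/s, v_y0 = 78.5 sin 71.5° = 74.44 m/s.
Time to reach x = 153 m: t = x / v_x = 153 / 24.91 = 6.142 s.
y = 44.5 + v_y0 t − ½ g t² = 44.5 + 74.44×6.142 − 5.000×6.142² = 313 m.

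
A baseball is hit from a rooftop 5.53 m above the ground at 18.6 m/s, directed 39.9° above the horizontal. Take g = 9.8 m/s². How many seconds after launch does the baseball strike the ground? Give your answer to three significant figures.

2.83 s

Vertical component: v_y = 18.6 sin 39.9° = 11.93 m/s.
Taking up as positive with launch at y = 5.53 m, landing at y = 0: 0 = 5.53 + 11.93 t − ½(9.8) t².
Solving 4.900 t² − 11.93 t − 5.53 = 0 gives t = [11.93 + √(11.93² + 4·4.900·5.53)] / 9.800 = 2.83 s.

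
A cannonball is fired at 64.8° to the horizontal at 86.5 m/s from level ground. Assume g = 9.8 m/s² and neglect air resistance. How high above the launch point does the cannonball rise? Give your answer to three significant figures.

Vertical component of launch velocity: v_y = 86.5 sin 64.8° = 78.27 m/s.
At the highest point the vertical velocity is zero, so v_y² = 2 g h_max.
h_max = (78.27)² / (2 × 9.8) = 6126 / 19.60 = 313 m.

313 m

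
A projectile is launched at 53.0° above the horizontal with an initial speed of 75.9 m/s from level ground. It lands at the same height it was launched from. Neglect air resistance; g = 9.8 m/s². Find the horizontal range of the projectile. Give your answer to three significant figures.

565 m

Components: v_x = 75.9 cos 53.0° = 45.68 m/s, v_y = 75.9 sin 53.0° = 60.62 m/s.
Time of flight (same landing height): t = 2 v_y / g = 2 × 60.62 / 9.8 = 12.37 s.
Range: R = v_x · t = 45.68 × 12.37 = 565 m.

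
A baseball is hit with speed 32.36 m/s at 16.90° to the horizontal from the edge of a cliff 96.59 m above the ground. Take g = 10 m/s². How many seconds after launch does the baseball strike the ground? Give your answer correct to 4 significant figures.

5.435 s

Vertical component: v_y = 32.36 sin 16.90° = 9.4071 m/s.
Taking up as positive with launch at y = 96.59 m, landing at y = 0: 0 = 96.59 + 9.4071 t − ½(10) t².
Solving 5.000 t² − 9.4071 t − 96.59 = 0 gives t = [9.4071 + √(9.4071² + 4·5.000·96.59)] / 10.00 = 5.435 s.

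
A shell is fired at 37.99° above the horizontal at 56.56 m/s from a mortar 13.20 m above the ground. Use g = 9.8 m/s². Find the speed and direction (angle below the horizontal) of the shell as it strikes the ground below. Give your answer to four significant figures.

v_x = 56.56 cos 37.99° = 44.576 m/s (constant).
|v_y| at impact = √((34.814)² + 2×9.8×13.20) = 38.350 m/s.
Speed = √(44.576² + 38.350²) = 58.80 m/s; angle = arctan(38.350/44.576) = 40.71° below horizontal.

58.80 m/s at 40.71° below the horizontal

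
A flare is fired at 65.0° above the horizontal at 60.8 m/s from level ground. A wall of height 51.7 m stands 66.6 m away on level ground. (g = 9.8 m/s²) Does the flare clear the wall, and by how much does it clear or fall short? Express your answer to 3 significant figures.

Yes — it clears the wall by 58.2 m.

v_x = 60.8 cos 65.0° = 25.70 m/s; v_y0 = 60.8 sin 65.0° = 55.10 m/s.
Time to reach the wall: t = 66.6 / 25.70 = 2.591 s.
Height at that point: y = 55.10×2.591 − 4.900×2.591² = 109.9 m.
That is 109.9 − 51.7 = 58.2 m above the top of the wall, so the flare clears it.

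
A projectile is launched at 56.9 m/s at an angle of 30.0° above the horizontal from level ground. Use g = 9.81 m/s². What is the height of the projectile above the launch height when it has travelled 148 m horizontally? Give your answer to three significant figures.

41.2 m

v_x = 56.9 cos 30.0° = 49.28 m/s, v_y0 = 56.9 sin 30.0° = 28.45 m/s.
Time to reach x = 148 m: t = x / v_x = 148 / 49.28 = 3.003 s.
y = v_y0 t − ½ g t² = 28.45×3.003 − 4.905×3.003² = 41.2 m.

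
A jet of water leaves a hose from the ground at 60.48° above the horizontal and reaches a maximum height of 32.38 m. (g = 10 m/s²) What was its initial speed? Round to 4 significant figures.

At maximum height v_y = 0, so (v₀ sin θ)² = 2 g H.
v₀ sin 60.48° = √(2 × 10 × 32.38) = 25.448 m/s.
v₀ = 25.448 / sin 60.48° = 25.448 / 0.8702 = 29.24 m/s.

29.24 m/s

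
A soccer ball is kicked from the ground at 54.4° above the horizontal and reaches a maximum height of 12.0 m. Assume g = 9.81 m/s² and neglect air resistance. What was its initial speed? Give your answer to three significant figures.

18.9 m/s

At maximum height v_y = 0, so (v₀ sin θ)² = 2 g H.
v₀ sin 54.4° = √(2 × 9.81 × 12.0) = 15.34 m/s.
v₀ = 15.34 / sin 54.4° = 15.34 / 0.8131 = 18.9 m/s.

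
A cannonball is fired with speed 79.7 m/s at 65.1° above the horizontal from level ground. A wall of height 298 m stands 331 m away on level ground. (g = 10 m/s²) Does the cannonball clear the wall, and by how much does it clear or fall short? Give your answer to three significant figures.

No — it falls 71.4 m short of clearing the wall.

v_x = 79.7 cos 65.1° = 33.56 m/s; v_y0 = 79.7 sin 65.1° = 72.29 m/s.
Time to reach the wall: t = 331 / 33.56 = 9.863 s.
Height at that point: y = 72.29×9.863 − 5.000×9.863² = 226.6 m.
That is 298 − 226.6 = 71.4 m below the top of the wall, so the cannonball does not clear it.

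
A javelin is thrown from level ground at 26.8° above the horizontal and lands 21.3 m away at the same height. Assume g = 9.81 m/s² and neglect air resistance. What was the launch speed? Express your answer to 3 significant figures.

16.1 m/s

On level ground, R = v₀² sin(2θ) / g, so v₀ = √(R g / sin 2θ).
sin(2 × 26.8°) = 0.8049.
v₀ = √(21.3 × 9.81 / 0.8049) = √259.6 = 16.1 m/s.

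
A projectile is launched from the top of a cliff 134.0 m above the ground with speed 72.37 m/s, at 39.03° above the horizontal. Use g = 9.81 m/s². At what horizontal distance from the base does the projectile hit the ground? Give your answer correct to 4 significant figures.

654.3 m

Components: v_x = 72.37 cos 39.03° = 56.218 m/s, v_y = 72.37 sin 39.03° = 45.573 m/s.
Vertical: 0 = 134.0 + 45.573 t − ½(9.81) t² ⇒ 4.905 t² − 45.573 t − 134.0 = 0.
t = [45.573 + √(2076.9 + 2629.1)] / 9.810 = 11.638 s.
Horizontal: R = v_x · t = 56.218 × 11.638 = 654.3 m.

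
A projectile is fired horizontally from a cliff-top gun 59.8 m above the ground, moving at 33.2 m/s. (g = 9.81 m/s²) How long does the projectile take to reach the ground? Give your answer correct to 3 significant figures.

3.49 s

The horizontal speed doesn't affect the fall. With v_y0 = 0, h = ½ g t².
t = √(2 × 59.8 / 9.81) = √12.19 = 3.49 s.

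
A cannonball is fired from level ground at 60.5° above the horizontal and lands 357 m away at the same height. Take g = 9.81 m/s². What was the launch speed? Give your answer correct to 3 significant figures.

On level ground, R = v₀² sin(2θ) / g, so v₀ = √(R g / sin 2θ).
sin(2 × 60.5°) = 0.8572.
v₀ = √(357 × 9.81 / 0.8572) = √4086 = 63.9 m/s.

63.9 m/s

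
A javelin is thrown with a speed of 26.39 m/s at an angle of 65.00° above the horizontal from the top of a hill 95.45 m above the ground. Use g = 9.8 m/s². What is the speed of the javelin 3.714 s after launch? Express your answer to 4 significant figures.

16.74 m/s

v_x = 26.39 cos 65.00° = 11.153 m/s (constant).
v_y(t) = 26.39 sin 65.00° − g t = 23.917 − 9.8 × 3.714 = -12.480 m/s.
Speed = √(v_x² + v_y²) = √(124.39 + 155.75) = 16.74 m/s.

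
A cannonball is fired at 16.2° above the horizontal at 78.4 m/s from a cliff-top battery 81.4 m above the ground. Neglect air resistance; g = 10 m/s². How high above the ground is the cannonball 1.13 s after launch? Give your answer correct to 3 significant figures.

v_y0 = 78.4 sin 16.2° = 21.87 m/s.
y(t) = 81.4 + v_y0 t − ½ g t² = 81.4 + 21.87×1.13 − ½×10×1.13² = 99.7 m.

99.7 m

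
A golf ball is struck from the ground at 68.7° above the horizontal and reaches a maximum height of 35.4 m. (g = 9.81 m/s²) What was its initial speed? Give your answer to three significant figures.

At maximum height v_y = 0, so (v₀ sin θ)² = 2 g H.
v₀ sin 68.7° = √(2 × 9.81 × 35.4) = 26.35 m/s.
v₀ = 26.35 / sin 68.7° = 26.35 / 0.9317 = 28.3 m/s.

28.3 m/s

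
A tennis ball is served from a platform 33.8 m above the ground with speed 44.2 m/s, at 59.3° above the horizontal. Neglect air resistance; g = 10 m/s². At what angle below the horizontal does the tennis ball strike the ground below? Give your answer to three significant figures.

v_x = 44.2 cos 59.3° = 22.57 m/s.
At impact |v_y| = √(v_y0² + 2 g h) = √(38.01² + 2×10×33.8) = 46.05 m/s.
Angle below horizontal = arctan(|v_y| / v_x) = arctan(46.05 / 22.57) = 63.9°.

63.9°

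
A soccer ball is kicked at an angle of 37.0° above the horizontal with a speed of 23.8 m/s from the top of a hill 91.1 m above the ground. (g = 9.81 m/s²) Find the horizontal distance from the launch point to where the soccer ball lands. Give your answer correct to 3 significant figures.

114 m

Components: v_x = 23.8 cos 37.0° = 19.01 m/s, v_y = 23.8 sin 37.0° = 14.32 m/s.
Vertical: 0 = 91.1 + 14.32 t − ½(9.81) t² ⇒ 4.905 t² − 14.32 t − 91.1 = 0.
t = [14.32 + √(205.1 + 1787)] / 9.810 = 6.009 s.
Horizontal: R = v_x · t = 19.01 × 6.009 = 114 m.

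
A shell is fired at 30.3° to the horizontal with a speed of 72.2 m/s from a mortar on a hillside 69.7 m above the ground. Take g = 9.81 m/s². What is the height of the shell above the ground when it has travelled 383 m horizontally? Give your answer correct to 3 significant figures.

108 m

v_x = 72.2 cos 30.3° = 62.34 m/s, v_y0 = 72.2 sin 30.3° = 36.43 m/s.
Time to reach x = 383 m: t = x / v_x = 383 / 62.34 = 6.144 s.
y = 69.7 + v_y0 t − ½ g t² = 69.7 + 36.43×6.144 − 4.905×6.144² = 108 m.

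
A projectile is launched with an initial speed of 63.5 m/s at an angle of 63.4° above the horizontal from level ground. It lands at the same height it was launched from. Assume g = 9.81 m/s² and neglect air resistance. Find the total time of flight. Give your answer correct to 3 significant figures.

11.6 s

Vertical component: v_y = 63.5 sin 63.4° = 56.78 m/s.
For a projectile landing at launch height, time of flight is t = 2 v_y / g = 2 × 56.78 / 9.81 = 11.6 s.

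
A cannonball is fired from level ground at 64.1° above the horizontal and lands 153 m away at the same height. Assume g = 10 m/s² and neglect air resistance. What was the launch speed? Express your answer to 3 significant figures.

44.1 m/s

On level ground, R = v₀² sin(2θ) / g, so v₀ = √(R g / sin 2θ).
sin(2 × 64.1°) = 0.7859.
v₀ = √(153 × 10 / 0.7859) = √1947 = 44.1 m/s.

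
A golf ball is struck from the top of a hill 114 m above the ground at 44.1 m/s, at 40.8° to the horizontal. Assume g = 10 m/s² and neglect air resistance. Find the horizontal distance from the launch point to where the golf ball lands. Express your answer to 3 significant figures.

Components: v_x = 44.1 cos 40.8° = 33.38 m/s, v_y = 44.1 sin 40.8° = 28.82 m/s.
Vertical: 0 = 114 + 28.82 t − ½(10) t² ⇒ 5.000 t² − 28.82 t − 114 = 0.
t = [28.82 + √(830.6 + 2280)] / 10.00 = 8.459 s.
Horizontal: R = v_x · t = 33.38 × 8.459 = 282 m.

282 m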